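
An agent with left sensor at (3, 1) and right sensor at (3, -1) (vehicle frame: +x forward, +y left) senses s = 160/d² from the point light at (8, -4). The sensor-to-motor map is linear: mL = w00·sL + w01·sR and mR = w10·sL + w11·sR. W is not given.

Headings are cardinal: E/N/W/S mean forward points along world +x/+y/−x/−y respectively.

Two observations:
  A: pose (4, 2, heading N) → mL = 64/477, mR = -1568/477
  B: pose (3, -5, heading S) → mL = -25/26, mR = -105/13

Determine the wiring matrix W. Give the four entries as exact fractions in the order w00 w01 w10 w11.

-1/2 1/2 -1 -1

obs A: pose=(4,2,N) → sL=80/53, sR=16/9, mL=64/477, mR=-1568/477
obs B: pose=(3,-5,S) → sL=5, sR=40/13, mL=-25/26, mR=-105/13
sensor matrix S = [[80/53, 16/9], [5, 40/13]]; det S = -26320/6201
solve [mL_A; mL_B] = S·[w00; w01] and [mR_A; mR_B] = S·[w10; w11]:
  w00 = -1/2, w01 = 1/2, w10 = -1, w11 = -1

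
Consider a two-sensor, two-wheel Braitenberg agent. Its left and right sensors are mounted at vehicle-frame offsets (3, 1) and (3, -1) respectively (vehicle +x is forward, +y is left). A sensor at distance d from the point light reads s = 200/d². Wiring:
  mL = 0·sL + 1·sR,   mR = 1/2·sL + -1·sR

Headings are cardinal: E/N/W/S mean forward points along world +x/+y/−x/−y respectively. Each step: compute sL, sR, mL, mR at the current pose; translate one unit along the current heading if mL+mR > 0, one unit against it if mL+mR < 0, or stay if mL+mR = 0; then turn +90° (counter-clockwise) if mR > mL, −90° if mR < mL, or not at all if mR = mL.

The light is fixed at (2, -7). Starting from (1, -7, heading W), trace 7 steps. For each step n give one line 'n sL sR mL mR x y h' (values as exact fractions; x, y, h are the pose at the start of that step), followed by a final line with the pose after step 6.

0 200/17 200/17 200/17 -100/17 1 -7 W
1 100/9 20 20 -130/9 0 -7 N
2 40 200 200 -180 0 -6 E
3 50 25 25 0 1 -6 S
4 200/17 200/17 200/17 -100/17 1 -7 W
5 100/9 20 20 -130/9 0 -7 N
6 40 200 200 -180 0 -6 E
final 1 -6 S

n=0: pose=(1,-7,W); sL=200/17, sR=200/17; mL=200/17, mR=-100/17; mL+mR=100/17 → advance +1; mR−mL=-300/17 → turn -1·90°
n=1: pose=(0,-7,N); sL=100/9, sR=20; mL=20, mR=-130/9; mL+mR=50/9 → advance +1; mR−mL=-310/9 → turn -1·90°
n=2: pose=(0,-6,E); sL=40, sR=200; mL=200, mR=-180; mL+mR=20 → advance +1; mR−mL=-380 → turn -1·90°
n=3: pose=(1,-6,S); sL=50, sR=25; mL=25, mR=0; mL+mR=25 → advance +1; mR−mL=-25 → turn -1·90°
n=4: pose=(1,-7,W); sL=200/17, sR=200/17; mL=200/17, mR=-100/17; mL+mR=100/17 → advance +1; mR−mL=-300/17 → turn -1·90°
n=5: pose=(0,-7,N); sL=100/9, sR=20; mL=20, mR=-130/9; mL+mR=50/9 → advance +1; mR−mL=-310/9 → turn -1·90°
n=6: pose=(0,-6,E); sL=40, sR=200; mL=200, mR=-180; mL+mR=20 → advance +1; mR−mL=-380 → turn -1·90°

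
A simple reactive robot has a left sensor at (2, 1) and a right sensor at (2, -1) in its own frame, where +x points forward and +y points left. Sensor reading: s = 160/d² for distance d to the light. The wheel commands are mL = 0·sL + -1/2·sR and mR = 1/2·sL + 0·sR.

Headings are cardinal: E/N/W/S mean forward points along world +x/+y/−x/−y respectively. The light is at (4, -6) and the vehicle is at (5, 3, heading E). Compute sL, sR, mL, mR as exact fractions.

160/109 160/73 -80/73 80/109

left sensor world pos  = (7, 4); dL² = 109
right sensor world pos = (7, 2); dR² = 73
sL = 160/109 = 160/109
sR = 160/73 = 160/73
mL = 0·sL + -1/2·sR = -80/73
mR = 1/2·sL + 0·sR = 80/109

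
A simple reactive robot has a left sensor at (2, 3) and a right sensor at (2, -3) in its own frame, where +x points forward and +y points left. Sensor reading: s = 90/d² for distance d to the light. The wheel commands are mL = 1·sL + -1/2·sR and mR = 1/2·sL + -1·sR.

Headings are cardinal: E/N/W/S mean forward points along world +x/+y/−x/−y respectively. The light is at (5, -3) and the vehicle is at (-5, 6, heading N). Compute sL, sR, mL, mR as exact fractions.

9/29 9/17 45/986 -369/986

left sensor world pos  = (-8, 8); dL² = 290
right sensor world pos = (-2, 8); dR² = 170
sL = 90/290 = 9/29
sR = 90/170 = 9/17
mL = 1·sL + -1/2·sR = 45/986
mR = 1/2·sL + -1·sR = -369/986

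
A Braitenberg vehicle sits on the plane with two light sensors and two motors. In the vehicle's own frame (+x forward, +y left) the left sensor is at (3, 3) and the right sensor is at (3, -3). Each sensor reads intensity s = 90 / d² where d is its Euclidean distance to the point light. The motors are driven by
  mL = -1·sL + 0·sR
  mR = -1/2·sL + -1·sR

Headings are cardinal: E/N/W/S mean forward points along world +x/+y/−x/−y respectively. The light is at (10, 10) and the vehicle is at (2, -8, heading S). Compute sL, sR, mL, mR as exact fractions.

45/233 45/281 -45/233 -33615/130946

left sensor world pos  = (5, -11); dL² = 466
right sensor world pos = (-1, -11); dR² = 562
sL = 90/466 = 45/233
sR = 90/562 = 45/281
mL = -1·sL + 0·sR = -45/233
mR = -1/2·sL + -1·sR = -33615/130946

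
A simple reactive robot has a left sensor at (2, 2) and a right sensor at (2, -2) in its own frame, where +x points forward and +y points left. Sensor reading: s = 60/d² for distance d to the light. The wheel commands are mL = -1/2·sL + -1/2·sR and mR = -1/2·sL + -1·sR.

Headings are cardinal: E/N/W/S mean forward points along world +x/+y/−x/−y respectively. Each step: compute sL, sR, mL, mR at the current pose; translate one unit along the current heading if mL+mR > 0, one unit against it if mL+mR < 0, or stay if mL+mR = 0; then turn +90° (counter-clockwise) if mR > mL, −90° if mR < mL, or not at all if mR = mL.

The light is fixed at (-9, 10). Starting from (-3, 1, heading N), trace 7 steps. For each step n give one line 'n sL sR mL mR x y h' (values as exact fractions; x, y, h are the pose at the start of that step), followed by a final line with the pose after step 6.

n=0: pose=(-3,1,N); sL=12/13, sR=60/113; mL=-1068/1469, mR=-1458/1469; mL+mR=-2526/1469 → advance -1; mR−mL=-30/113 → turn -1·90°
n=1: pose=(-3,0,E); sL=15/32, sR=15/52; mL=-315/832, mR=-435/832; mL+mR=-375/416 → advance -1; mR−mL=-15/104 → turn -1·90°
n=2: pose=(-4,0,S); sL=60/193, sR=20/51; mL=-3460/9843, mR=-5390/9843; mL+mR=-2950/3281 → advance -1; mR−mL=-10/51 → turn -1·90°
n=3: pose=(-4,1,W); sL=6/13, sR=30/29; mL=-282/377, mR=-477/377; mL+mR=-759/377 → advance -1; mR−mL=-15/29 → turn -1·90°
n=4: pose=(-3,1,N); sL=12/13, sR=60/113; mL=-1068/1469, mR=-1458/1469; mL+mR=-2526/1469 → advance -1; mR−mL=-30/113 → turn -1·90°
n=5: pose=(-3,0,E); sL=15/32, sR=15/52; mL=-315/832, mR=-435/832; mL+mR=-375/416 → advance -1; mR−mL=-15/104 → turn -1·90°
n=6: pose=(-4,0,S); sL=60/193, sR=20/51; mL=-3460/9843, mR=-5390/9843; mL+mR=-2950/3281 → advance -1; mR−mL=-10/51 → turn -1·90°

0 12/13 60/113 -1068/1469 -1458/1469 -3 1 N
1 15/32 15/52 -315/832 -435/832 -3 0 E
2 60/193 20/51 -3460/9843 -5390/9843 -4 0 S
3 6/13 30/29 -282/377 -477/377 -4 1 W
4 12/13 60/113 -1068/1469 -1458/1469 -3 1 N
5 15/32 15/52 -315/832 -435/832 -3 0 E
6 60/193 20/51 -3460/9843 -5390/9843 -4 0 S
final -4 1 W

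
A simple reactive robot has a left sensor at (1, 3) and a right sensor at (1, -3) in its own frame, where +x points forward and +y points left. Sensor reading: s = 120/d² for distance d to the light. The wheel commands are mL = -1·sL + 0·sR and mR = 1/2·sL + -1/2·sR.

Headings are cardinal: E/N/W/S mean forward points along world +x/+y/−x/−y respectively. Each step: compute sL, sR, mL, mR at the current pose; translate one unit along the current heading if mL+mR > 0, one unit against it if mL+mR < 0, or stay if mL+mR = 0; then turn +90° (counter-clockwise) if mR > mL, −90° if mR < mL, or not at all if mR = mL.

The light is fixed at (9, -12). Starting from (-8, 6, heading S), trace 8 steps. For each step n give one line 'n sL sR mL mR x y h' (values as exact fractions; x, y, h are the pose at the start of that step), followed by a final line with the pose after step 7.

0 24/97 120/689 -24/97 2448/66833 -8 6 S
1 6/37 15/64 -6/37 -171/4736 -8 7 E
2 120/841 24/125 -120/841 -2592/105125 -9 7 N
3 60/293 60/401 -60/293 3240/117493 -9 6 W
4 24/97 120/689 -24/97 2448/66833 -8 6 S
5 6/37 15/64 -6/37 -171/4736 -8 7 E
6 120/841 24/125 -120/841 -2592/105125 -9 7 N
7 60/293 60/401 -60/293 3240/117493 -9 6 W
final -8 6 S

n=0: pose=(-8,6,S); sL=24/97, sR=120/689; mL=-24/97, mR=2448/66833; mL+mR=-14088/66833 → advance -1; mR−mL=18984/66833 → turn +1·90°
n=1: pose=(-8,7,E); sL=6/37, sR=15/64; mL=-6/37, mR=-171/4736; mL+mR=-939/4736 → advance -1; mR−mL=597/4736 → turn +1·90°
n=2: pose=(-9,7,N); sL=120/841, sR=24/125; mL=-120/841, mR=-2592/105125; mL+mR=-17592/105125 → advance -1; mR−mL=12408/105125 → turn +1·90°
n=3: pose=(-9,6,W); sL=60/293, sR=60/401; mL=-60/293, mR=3240/117493; mL+mR=-20820/117493 → advance -1; mR−mL=27300/117493 → turn +1·90°
n=4: pose=(-8,6,S); sL=24/97, sR=120/689; mL=-24/97, mR=2448/66833; mL+mR=-14088/66833 → advance -1; mR−mL=18984/66833 → turn +1·90°
n=5: pose=(-8,7,E); sL=6/37, sR=15/64; mL=-6/37, mR=-171/4736; mL+mR=-939/4736 → advance -1; mR−mL=597/4736 → turn +1·90°
n=6: pose=(-9,7,N); sL=120/841, sR=24/125; mL=-120/841, mR=-2592/105125; mL+mR=-17592/105125 → advance -1; mR−mL=12408/105125 → turn +1·90°
n=7: pose=(-9,6,W); sL=60/293, sR=60/401; mL=-60/293, mR=3240/117493; mL+mR=-20820/117493 → advance -1; mR−mL=27300/117493 → turn +1·90°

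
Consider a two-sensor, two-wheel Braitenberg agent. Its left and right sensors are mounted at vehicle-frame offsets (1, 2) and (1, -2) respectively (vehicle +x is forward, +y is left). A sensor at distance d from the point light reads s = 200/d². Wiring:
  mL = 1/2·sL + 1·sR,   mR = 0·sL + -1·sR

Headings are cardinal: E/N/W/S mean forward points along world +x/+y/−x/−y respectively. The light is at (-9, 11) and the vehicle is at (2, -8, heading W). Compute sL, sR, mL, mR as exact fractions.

200/541 200/389 147100/210449 -200/389

left sensor world pos  = (1, -10); dL² = 541
right sensor world pos = (1, -6); dR² = 389
sL = 200/541 = 200/541
sR = 200/389 = 200/389
mL = 1/2·sL + 1·sR = 147100/210449
mR = 0·sL + -1·sR = -200/389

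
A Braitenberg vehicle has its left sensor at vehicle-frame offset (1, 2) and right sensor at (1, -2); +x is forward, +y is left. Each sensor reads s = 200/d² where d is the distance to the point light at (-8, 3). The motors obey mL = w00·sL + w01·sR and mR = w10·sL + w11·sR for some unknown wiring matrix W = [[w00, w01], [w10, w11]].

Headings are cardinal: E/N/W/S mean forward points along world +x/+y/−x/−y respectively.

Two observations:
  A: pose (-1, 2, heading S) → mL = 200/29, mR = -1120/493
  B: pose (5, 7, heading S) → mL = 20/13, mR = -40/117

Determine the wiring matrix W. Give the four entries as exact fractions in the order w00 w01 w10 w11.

obs A: pose=(-1,2,S) → sL=40/17, sR=200/29, mL=200/29, mR=-1120/493
obs B: pose=(5,7,S) → sL=100/117, sR=20/13, mL=20/13, mR=-40/117
sensor matrix S = [[40/17, 200/29], [100/117, 20/13]]; det S = -131200/57681
solve [mL_A; mL_B] = S·[w00; w01] and [mR_A; mR_B] = S·[w10; w11]:
  w00 = 0, w01 = 1, w10 = 1/2, w11 = -1/2

0 1 1/2 -1/2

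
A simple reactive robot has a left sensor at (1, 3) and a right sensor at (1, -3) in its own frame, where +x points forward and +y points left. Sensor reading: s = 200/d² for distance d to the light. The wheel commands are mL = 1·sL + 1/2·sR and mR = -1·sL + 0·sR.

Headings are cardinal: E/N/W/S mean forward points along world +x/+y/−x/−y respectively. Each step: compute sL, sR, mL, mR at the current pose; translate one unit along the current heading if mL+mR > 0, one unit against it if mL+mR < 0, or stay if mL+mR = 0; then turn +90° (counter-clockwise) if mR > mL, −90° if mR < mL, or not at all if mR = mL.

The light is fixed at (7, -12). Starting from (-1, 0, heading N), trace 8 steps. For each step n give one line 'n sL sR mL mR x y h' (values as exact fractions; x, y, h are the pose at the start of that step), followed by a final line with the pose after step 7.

0 20/29 100/97 3390/2813 -20/29 -1 0 N
1 40/61 200/149 12060/9089 -40/61 -1 1 E
2 5/4 50/61 405/244 -5/4 0 1 S
3 40/29 200/289 14460/8381 -40/29 0 0 W
4 20/29 100/97 3390/2813 -20/29 -1 0 N
5 40/61 200/149 12060/9089 -40/61 -1 1 E
6 5/4 50/61 405/244 -5/4 0 1 S
7 40/29 200/289 14460/8381 -40/29 0 0 W
final -1 0 N

n=0: pose=(-1,0,N); sL=20/29, sR=100/97; mL=3390/2813, mR=-20/29; mL+mR=50/97 → advance +1; mR−mL=-5330/2813 → turn -1·90°
n=1: pose=(-1,1,E); sL=40/61, sR=200/149; mL=12060/9089, mR=-40/61; mL+mR=100/149 → advance +1; mR−mL=-18020/9089 → turn -1·90°
n=2: pose=(0,1,S); sL=5/4, sR=50/61; mL=405/244, mR=-5/4; mL+mR=25/61 → advance +1; mR−mL=-355/122 → turn -1·90°
n=3: pose=(0,0,W); sL=40/29, sR=200/289; mL=14460/8381, mR=-40/29; mL+mR=100/289 → advance +1; mR−mL=-26020/8381 → turn -1·90°
n=4: pose=(-1,0,N); sL=20/29, sR=100/97; mL=3390/2813, mR=-20/29; mL+mR=50/97 → advance +1; mR−mL=-5330/2813 → turn -1·90°
n=5: pose=(-1,1,E); sL=40/61, sR=200/149; mL=12060/9089, mR=-40/61; mL+mR=100/149 → advance +1; mR−mL=-18020/9089 → turn -1·90°
n=6: pose=(0,1,S); sL=5/4, sR=50/61; mL=405/244, mR=-5/4; mL+mR=25/61 → advance +1; mR−mL=-355/122 → turn -1·90°
n=7: pose=(0,0,W); sL=40/29, sR=200/289; mL=14460/8381, mR=-40/29; mL+mR=100/289 → advance +1; mR−mL=-26020/8381 → turn -1·90°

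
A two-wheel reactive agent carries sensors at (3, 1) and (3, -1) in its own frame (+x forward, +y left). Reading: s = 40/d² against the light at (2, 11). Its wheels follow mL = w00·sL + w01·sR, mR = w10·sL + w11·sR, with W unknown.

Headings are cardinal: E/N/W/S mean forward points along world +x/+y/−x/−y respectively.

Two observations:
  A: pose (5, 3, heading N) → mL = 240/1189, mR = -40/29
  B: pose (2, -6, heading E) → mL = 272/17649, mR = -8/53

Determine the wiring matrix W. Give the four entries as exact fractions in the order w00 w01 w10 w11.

obs A: pose=(5,3,N) → sL=40/29, sR=40/41, mL=240/1189, mR=-40/29
obs B: pose=(2,-6,E) → sL=8/53, sR=40/333, mL=272/17649, mR=-8/53
sensor matrix S = [[40/29, 40/41], [8/53, 40/333]]; det S = 386560/20984661
solve [mL_A; mL_B] = S·[w00; w01] and [mR_A; mR_B] = S·[w10; w11]:
  w00 = 1/2, w01 = -1/2, w10 = -1, w11 = 0

1/2 -1/2 -1 0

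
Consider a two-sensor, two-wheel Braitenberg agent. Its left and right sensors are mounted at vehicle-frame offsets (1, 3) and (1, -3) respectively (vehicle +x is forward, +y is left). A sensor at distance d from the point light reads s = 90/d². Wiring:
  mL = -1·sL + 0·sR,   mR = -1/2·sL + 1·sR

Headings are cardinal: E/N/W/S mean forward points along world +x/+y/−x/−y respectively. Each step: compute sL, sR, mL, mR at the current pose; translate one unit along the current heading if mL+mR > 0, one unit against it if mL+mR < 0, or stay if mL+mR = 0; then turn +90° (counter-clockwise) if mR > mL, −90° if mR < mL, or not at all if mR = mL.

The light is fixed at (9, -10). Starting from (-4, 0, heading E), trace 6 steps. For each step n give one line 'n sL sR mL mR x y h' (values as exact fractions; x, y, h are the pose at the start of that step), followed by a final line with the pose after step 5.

n=0: pose=(-4,0,E); sL=90/313, sR=90/193; mL=-90/313, mR=19485/60409; mL+mR=2115/60409 → advance +1; mR−mL=36855/60409 → turn +1·90°
n=1: pose=(-3,0,N); sL=45/173, sR=45/101; mL=-45/173, mR=11025/34946; mL+mR=1935/34946 → advance +1; mR−mL=20115/34946 → turn +1·90°
n=2: pose=(-3,1,W); sL=90/233, sR=18/73; mL=-90/233, mR=909/17009; mL+mR=-5661/17009 → advance -1; mR−mL=7479/17009 → turn +1·90°
n=3: pose=(-2,1,S); sL=45/82, sR=45/148; mL=-45/82, mR=45/1517; mL+mR=-1575/3034 → advance -1; mR−mL=1755/3034 → turn +1·90°
n=4: pose=(-2,2,E); sL=18/65, sR=90/181; mL=-18/65, mR=4221/11765; mL+mR=963/11765 → advance +1; mR−mL=7479/11765 → turn +1·90°
n=5: pose=(-1,2,N); sL=45/169, sR=45/109; mL=-45/169, mR=10305/36842; mL+mR=495/36842 → advance +1; mR−mL=20115/36842 → turn +1·90°

0 90/313 90/193 -90/313 19485/60409 -4 0 E
1 45/173 45/101 -45/173 11025/34946 -3 0 N
2 90/233 18/73 -90/233 909/17009 -3 1 W
3 45/82 45/148 -45/82 45/1517 -2 1 S
4 18/65 90/181 -18/65 4221/11765 -2 2 E
5 45/169 45/109 -45/169 10305/36842 -1 2 N
final -1 3 W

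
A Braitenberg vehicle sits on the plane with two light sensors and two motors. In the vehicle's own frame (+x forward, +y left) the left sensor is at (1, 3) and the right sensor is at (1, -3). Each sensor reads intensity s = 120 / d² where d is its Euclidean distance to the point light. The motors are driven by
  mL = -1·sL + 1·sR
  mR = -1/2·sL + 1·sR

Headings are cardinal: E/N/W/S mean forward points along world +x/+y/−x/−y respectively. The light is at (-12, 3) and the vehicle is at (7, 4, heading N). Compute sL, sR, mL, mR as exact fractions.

left sensor world pos  = (4, 5); dL² = 260
right sensor world pos = (10, 5); dR² = 488
sL = 120/260 = 6/13
sR = 120/488 = 15/61
mL = -1·sL + 1·sR = -171/793
mR = -1/2·sL + 1·sR = 12/793

6/13 15/61 -171/793 12/793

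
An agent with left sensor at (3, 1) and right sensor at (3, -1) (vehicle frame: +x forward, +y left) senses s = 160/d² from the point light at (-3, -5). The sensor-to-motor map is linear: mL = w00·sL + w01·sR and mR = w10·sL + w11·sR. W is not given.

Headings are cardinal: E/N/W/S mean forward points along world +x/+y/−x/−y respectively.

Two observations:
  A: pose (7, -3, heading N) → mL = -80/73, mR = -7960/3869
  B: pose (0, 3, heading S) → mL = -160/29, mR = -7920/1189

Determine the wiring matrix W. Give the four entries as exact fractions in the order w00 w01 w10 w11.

0 -1 -1 -1/2

obs A: pose=(7,-3,N) → sL=80/53, sR=80/73, mL=-80/73, mR=-7960/3869
obs B: pose=(0,3,S) → sL=160/41, sR=160/29, mL=-160/29, mR=-7920/1189
sensor matrix S = [[80/53, 80/73], [160/41, 160/29]]; det S = 18636800/4600241
solve [mL_A; mL_B] = S·[w00; w01] and [mR_A; mR_B] = S·[w10; w11]:
  w00 = 0, w01 = -1, w10 = -1, w11 = -1/2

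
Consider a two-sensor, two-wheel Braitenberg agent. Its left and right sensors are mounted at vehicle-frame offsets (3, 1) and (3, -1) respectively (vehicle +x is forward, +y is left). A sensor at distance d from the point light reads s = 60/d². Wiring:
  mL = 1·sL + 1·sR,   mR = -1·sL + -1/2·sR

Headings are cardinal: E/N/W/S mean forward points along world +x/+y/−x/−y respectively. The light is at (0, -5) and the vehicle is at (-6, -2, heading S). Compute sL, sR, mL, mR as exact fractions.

12/5 60/49 888/245 -738/245

left sensor world pos  = (-5, -5); dL² = 25
right sensor world pos = (-7, -5); dR² = 49
sL = 60/25 = 12/5
sR = 60/49 = 60/49
mL = 1·sL + 1·sR = 888/245
mR = -1·sL + -1/2·sR = -738/245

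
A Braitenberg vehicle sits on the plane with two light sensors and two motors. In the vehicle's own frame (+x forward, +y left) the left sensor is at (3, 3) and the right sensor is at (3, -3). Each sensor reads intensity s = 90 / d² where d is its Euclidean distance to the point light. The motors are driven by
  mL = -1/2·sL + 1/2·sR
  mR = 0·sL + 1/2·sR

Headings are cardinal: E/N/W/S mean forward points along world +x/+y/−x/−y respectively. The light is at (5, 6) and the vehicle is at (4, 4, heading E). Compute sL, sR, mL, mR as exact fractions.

18 90/29 -216/29 45/29

left sensor world pos  = (7, 7); dL² = 5
right sensor world pos = (7, 1); dR² = 29
sL = 90/5 = 18
sR = 90/29 = 90/29
mL = -1/2·sL + 1/2·sR = -216/29
mR = 0·sL + 1/2·sR = 45/29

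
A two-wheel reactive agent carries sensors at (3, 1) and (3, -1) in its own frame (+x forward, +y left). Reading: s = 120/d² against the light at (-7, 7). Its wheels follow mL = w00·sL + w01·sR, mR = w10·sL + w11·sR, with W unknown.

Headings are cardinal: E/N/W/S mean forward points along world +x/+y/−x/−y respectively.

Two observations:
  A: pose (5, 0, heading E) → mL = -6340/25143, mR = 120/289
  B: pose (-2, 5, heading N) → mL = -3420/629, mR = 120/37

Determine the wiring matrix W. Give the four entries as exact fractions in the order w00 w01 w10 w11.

-1 1/2 0 1

obs A: pose=(5,0,E) → sL=40/87, sR=120/289, mL=-6340/25143, mR=120/289
obs B: pose=(-2,5,N) → sL=120/17, sR=120/37, mL=-3420/629, mR=120/37
sensor matrix S = [[40/87, 120/289], [120/17, 120/37]]; det S = -7590400/5271649
solve [mL_A; mL_B] = S·[w00; w01] and [mR_A; mR_B] = S·[w10; w11]:
  w00 = -1, w01 = 1/2, w10 = 0, w11 = 1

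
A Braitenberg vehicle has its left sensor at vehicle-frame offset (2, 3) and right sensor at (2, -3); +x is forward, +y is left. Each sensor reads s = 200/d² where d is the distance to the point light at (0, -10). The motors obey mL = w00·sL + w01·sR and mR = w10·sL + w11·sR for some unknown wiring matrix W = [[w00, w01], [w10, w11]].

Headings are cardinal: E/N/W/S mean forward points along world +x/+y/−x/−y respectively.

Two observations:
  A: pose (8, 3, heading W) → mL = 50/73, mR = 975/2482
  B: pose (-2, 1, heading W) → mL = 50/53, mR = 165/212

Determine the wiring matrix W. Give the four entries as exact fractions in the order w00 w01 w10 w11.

0 1 1/2 -1/2

obs A: pose=(8,3,W) → sL=25/17, sR=50/73, mL=50/73, mR=975/2482
obs B: pose=(-2,1,W) → sL=5/2, sR=50/53, mL=50/53, mR=165/212
sensor matrix S = [[25/17, 50/73], [5/2, 50/53]]; det S = -21375/65773
solve [mL_A; mL_B] = S·[w00; w01] and [mR_A; mR_B] = S·[w10; w11]:
  w00 = 0, w01 = 1, w10 = 1/2, w11 = -1/2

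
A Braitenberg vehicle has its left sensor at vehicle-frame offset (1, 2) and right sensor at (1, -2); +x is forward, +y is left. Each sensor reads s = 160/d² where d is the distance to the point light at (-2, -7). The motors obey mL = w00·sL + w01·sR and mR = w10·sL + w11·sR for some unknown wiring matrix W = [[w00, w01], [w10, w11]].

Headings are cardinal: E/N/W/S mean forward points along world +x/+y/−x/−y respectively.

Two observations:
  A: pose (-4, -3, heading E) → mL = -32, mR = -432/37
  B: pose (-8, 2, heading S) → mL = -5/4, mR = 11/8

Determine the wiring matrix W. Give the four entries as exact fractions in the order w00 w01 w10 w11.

0 -1 1 -1/2

obs A: pose=(-4,-3,E) → sL=160/37, sR=32, mL=-32, mR=-432/37
obs B: pose=(-8,2,S) → sL=2, sR=5/4, mL=-5/4, mR=11/8
sensor matrix S = [[160/37, 32], [2, 5/4]]; det S = -2168/37
solve [mL_A; mL_B] = S·[w00; w01] and [mR_A; mR_B] = S·[w10; w11]:
  w00 = 0, w01 = -1, w10 = 1, w11 = -1/2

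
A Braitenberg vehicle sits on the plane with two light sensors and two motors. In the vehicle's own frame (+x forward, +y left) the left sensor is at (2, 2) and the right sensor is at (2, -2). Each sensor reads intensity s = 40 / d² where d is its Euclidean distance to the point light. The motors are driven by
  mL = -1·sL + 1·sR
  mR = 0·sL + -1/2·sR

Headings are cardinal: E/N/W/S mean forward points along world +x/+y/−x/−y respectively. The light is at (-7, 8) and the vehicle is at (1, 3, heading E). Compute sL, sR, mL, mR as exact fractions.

40/109 40/149 -1600/16241 -20/149

left sensor world pos  = (3, 5); dL² = 109
right sensor world pos = (3, 1); dR² = 149
sL = 40/109 = 40/109
sR = 40/149 = 40/149
mL = -1·sL + 1·sR = -1600/16241
mR = 0·sL + -1/2·sR = -20/149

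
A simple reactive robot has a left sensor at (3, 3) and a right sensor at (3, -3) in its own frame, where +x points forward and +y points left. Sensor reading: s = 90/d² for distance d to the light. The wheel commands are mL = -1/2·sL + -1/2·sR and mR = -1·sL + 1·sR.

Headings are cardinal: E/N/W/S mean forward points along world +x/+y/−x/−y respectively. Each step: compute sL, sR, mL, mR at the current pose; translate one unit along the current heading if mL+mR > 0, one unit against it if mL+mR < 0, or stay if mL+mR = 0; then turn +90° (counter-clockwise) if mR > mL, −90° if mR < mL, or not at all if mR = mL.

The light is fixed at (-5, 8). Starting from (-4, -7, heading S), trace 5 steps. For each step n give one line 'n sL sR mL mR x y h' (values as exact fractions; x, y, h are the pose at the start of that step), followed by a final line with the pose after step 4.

0 9/34 45/164 -1503/5576 27/2788 -4 -7 S
1 90/137 18/61 -3978/8357 -3024/8357 -4 -6 E
2 9/13 9/13 -9/13 0 -5 -6 N
3 10/37 10/17 -270/629 200/629 -5 -7 W
4 9/34 45/164 -1503/5576 27/2788 -4 -7 S
final -4 -6 E

n=0: pose=(-4,-7,S); sL=9/34, sR=45/164; mL=-1503/5576, mR=27/2788; mL+mR=-1449/5576 → advance -1; mR−mL=1557/5576 → turn +1·90°
n=1: pose=(-4,-6,E); sL=90/137, sR=18/61; mL=-3978/8357, mR=-3024/8357; mL+mR=-7002/8357 → advance -1; mR−mL=954/8357 → turn +1·90°
n=2: pose=(-5,-6,N); sL=9/13, sR=9/13; mL=-9/13, mR=0; mL+mR=-9/13 → advance -1; mR−mL=9/13 → turn +1·90°
n=3: pose=(-5,-7,W); sL=10/37, sR=10/17; mL=-270/629, mR=200/629; mL+mR=-70/629 → advance -1; mR−mL=470/629 → turn +1·90°
n=4: pose=(-4,-7,S); sL=9/34, sR=45/164; mL=-1503/5576, mR=27/2788; mL+mR=-1449/5576 → advance -1; mR−mL=1557/5576 → turn +1·90°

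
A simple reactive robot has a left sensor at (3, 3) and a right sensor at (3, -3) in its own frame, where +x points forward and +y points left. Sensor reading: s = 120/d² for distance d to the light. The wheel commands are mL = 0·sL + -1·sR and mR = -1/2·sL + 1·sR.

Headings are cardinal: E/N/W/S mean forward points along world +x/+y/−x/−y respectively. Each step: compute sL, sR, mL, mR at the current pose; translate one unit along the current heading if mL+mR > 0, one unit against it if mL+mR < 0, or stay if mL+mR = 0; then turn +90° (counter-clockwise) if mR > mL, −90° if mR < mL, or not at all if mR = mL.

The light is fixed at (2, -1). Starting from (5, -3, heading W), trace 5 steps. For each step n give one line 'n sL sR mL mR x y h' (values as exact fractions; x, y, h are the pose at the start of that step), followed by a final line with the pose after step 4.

n=0: pose=(5,-3,W); sL=24/5, sR=120; mL=-120, mR=588/5; mL+mR=-12/5 → advance -1; mR−mL=1188/5 → turn +1·90°
n=1: pose=(6,-3,S); sL=60/37, sR=60/13; mL=-60/13, mR=1830/481; mL+mR=-30/37 → advance -1; mR−mL=4050/481 → turn +1·90°
n=2: pose=(6,-2,E); sL=120/53, sR=24/13; mL=-24/13, mR=492/689; mL+mR=-60/53 → advance -1; mR−mL=1764/689 → turn +1·90°
n=3: pose=(5,-2,N); sL=30, sR=3; mL=-3, mR=-12; mL+mR=-15 → advance -1; mR−mL=-9 → turn -1·90°
n=4: pose=(5,-3,E); sL=120/37, sR=120/61; mL=-120/61, mR=780/2257; mL+mR=-60/37 → advance -1; mR−mL=5220/2257 → turn +1·90°

0 24/5 120 -120 588/5 5 -3 W
1 60/37 60/13 -60/13 1830/481 6 -3 S
2 120/53 24/13 -24/13 492/689 6 -2 E
3 30 3 -3 -12 5 -2 N
4 120/37 120/61 -120/61 780/2257 5 -3 E
final 4 -3 N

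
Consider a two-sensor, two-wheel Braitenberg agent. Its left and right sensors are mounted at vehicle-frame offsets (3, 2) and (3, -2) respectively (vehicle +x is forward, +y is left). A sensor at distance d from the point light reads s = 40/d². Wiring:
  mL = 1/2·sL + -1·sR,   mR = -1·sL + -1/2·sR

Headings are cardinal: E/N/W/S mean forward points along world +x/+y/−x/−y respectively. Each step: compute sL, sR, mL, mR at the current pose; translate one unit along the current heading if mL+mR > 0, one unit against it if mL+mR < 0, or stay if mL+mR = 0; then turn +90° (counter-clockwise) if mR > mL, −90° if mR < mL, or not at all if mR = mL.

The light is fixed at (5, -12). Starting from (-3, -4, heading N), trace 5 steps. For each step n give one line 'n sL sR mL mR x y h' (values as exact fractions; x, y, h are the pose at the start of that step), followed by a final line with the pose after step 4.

n=0: pose=(-3,-4,N); sL=40/221, sR=40/157; mL=-5700/34697, mR=-10700/34697; mL+mR=-16400/34697 → advance -1; mR−mL=-5000/34697 → turn -1·90°
n=1: pose=(-3,-5,E); sL=20/53, sR=4/5; mL=-162/265, mR=-206/265; mL+mR=-368/265 → advance -1; mR−mL=-44/265 → turn -1·90°
n=2: pose=(-4,-5,S); sL=8/13, sR=40/137; mL=28/1781, mR=-1356/1781; mL+mR=-1328/1781 → advance -1; mR−mL=-1384/1781 → turn -1·90°
n=3: pose=(-4,-4,W); sL=2/9, sR=10/61; mL=-29/549, mR=-167/549; mL+mR=-196/549 → advance -1; mR−mL=-46/183 → turn -1·90°
n=4: pose=(-3,-4,N); sL=40/221, sR=40/157; mL=-5700/34697, mR=-10700/34697; mL+mR=-16400/34697 → advance -1; mR−mL=-5000/34697 → turn -1·90°

0 40/221 40/157 -5700/34697 -10700/34697 -3 -4 N
1 20/53 4/5 -162/265 -206/265 -3 -5 E
2 8/13 40/137 28/1781 -1356/1781 -4 -5 S
3 2/9 10/61 -29/549 -167/549 -4 -4 W
4 40/221 40/157 -5700/34697 -10700/34697 -3 -4 N
final -3 -5 E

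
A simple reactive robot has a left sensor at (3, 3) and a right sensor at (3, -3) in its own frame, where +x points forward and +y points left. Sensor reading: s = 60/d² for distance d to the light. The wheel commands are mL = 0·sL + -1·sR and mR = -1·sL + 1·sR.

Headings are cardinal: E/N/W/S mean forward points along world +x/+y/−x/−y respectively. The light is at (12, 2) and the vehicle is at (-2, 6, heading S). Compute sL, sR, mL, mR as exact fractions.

left sensor world pos  = (1, 3); dL² = 122
right sensor world pos = (-5, 3); dR² = 290
sL = 60/122 = 30/61
sR = 60/290 = 6/29
mL = 0·sL + -1·sR = -6/29
mR = -1·sL + 1·sR = -504/1769

30/61 6/29 -6/29 -504/1769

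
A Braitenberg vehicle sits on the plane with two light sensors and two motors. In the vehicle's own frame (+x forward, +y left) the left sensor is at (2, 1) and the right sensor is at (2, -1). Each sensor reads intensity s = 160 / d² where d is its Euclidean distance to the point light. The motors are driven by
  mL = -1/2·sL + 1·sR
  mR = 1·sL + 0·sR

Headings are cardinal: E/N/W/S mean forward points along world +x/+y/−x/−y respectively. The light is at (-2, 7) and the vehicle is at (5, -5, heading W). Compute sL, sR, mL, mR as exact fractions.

left sensor world pos  = (3, -6); dL² = 194
right sensor world pos = (3, -4); dR² = 146
sL = 160/194 = 80/97
sR = 160/146 = 80/73
mL = -1/2·sL + 1·sR = 4840/7081
mR = 1·sL + 0·sR = 80/97

80/97 80/73 4840/7081 80/97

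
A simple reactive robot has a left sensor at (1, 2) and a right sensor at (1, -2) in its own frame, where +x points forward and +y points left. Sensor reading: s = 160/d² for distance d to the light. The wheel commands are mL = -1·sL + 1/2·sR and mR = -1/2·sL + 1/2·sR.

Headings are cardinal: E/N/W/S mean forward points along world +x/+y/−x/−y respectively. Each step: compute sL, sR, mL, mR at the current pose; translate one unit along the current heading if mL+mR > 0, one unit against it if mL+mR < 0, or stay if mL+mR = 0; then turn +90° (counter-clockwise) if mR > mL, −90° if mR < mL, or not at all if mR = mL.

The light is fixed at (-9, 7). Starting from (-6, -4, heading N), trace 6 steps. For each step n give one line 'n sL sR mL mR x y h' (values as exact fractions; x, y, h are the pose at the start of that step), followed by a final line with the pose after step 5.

n=0: pose=(-6,-4,N); sL=160/101, sR=32/25; mL=-2384/2525, mR=-384/2525; mL+mR=-2768/2525 → advance -1; mR−mL=80/101 → turn +1·90°
n=1: pose=(-6,-5,W); sL=4/5, sR=20/13; mL=-2/65, mR=24/65; mL+mR=22/65 → advance +1; mR−mL=2/5 → turn +1·90°
n=2: pose=(-7,-5,S); sL=32/37, sR=160/169; mL=-2448/6253, mR=256/6253; mL+mR=-2192/6253 → advance -1; mR−mL=16/37 → turn +1·90°
n=3: pose=(-7,-4,E); sL=16/9, sR=80/89; mL=-1064/801, mR=-352/801; mL+mR=-472/267 → advance -1; mR−mL=8/9 → turn +1·90°
n=4: pose=(-8,-4,N); sL=160/101, sR=160/109; mL=-9360/11009, mR=-640/11009; mL+mR=-10000/11009 → advance -1; mR−mL=80/101 → turn +1·90°
n=5: pose=(-8,-5,W); sL=40/49, sR=8/5; mL=-4/245, mR=96/245; mL+mR=92/245 → advance +1; mR−mL=20/49 → turn +1·90°

0 160/101 32/25 -2384/2525 -384/2525 -6 -4 N
1 4/5 20/13 -2/65 24/65 -6 -5 W
2 32/37 160/169 -2448/6253 256/6253 -7 -5 S
3 16/9 80/89 -1064/801 -352/801 -7 -4 E
4 160/101 160/109 -9360/11009 -640/11009 -8 -4 N
5 40/49 8/5 -4/245 96/245 -8 -5 W
final -9 -5 S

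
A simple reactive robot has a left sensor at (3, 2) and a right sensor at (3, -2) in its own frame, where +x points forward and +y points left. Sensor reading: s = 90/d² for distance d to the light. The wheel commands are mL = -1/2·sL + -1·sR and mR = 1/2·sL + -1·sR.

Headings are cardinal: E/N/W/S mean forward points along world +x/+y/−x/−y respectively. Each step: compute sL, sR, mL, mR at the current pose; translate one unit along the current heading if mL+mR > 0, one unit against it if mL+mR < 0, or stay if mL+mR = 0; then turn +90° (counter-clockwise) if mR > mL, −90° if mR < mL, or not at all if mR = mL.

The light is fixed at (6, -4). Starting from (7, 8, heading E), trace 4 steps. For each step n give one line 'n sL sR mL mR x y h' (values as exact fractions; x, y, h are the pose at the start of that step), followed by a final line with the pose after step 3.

0 45/106 45/58 -6075/6148 -3465/6148 7 8 E
1 90/229 90/229 -135/229 -45/229 6 8 N
2 1 45/89 -179/178 -1/178 6 7 W
3 90/73 18/13 -1899/949 -729/949 7 7 S
final 7 8 E

n=0: pose=(7,8,E); sL=45/106, sR=45/58; mL=-6075/6148, mR=-3465/6148; mL+mR=-45/29 → advance -1; mR−mL=45/106 → turn +1·90°
n=1: pose=(6,8,N); sL=90/229, sR=90/229; mL=-135/229, mR=-45/229; mL+mR=-180/229 → advance -1; mR−mL=90/229 → turn +1·90°
n=2: pose=(6,7,W); sL=1, sR=45/89; mL=-179/178, mR=-1/178; mL+mR=-90/89 → advance -1; mR−mL=1 → turn +1·90°
n=3: pose=(7,7,S); sL=90/73, sR=18/13; mL=-1899/949, mR=-729/949; mL+mR=-36/13 → advance -1; mR−mL=90/73 → turn +1·90°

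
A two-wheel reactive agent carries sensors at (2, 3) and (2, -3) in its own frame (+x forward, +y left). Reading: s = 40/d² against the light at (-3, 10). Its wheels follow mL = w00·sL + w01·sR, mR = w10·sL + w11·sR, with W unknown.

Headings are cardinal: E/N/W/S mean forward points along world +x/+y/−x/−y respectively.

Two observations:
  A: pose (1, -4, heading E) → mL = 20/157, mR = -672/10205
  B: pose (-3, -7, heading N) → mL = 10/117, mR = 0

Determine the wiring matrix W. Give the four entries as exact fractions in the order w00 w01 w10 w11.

1/2 0 -1/2 1/2

obs A: pose=(1,-4,E) → sL=40/157, sR=8/65, mL=20/157, mR=-672/10205
obs B: pose=(-3,-7,N) → sL=20/117, sR=20/117, mL=10/117, mR=0
sensor matrix S = [[40/157, 8/65], [20/117, 20/117]]; det S = 1792/79599
solve [mL_A; mL_B] = S·[w00; w01] and [mR_A; mR_B] = S·[w10; w11]:
  w00 = 1/2, w01 = 0, w10 = -1/2, w11 = 1/2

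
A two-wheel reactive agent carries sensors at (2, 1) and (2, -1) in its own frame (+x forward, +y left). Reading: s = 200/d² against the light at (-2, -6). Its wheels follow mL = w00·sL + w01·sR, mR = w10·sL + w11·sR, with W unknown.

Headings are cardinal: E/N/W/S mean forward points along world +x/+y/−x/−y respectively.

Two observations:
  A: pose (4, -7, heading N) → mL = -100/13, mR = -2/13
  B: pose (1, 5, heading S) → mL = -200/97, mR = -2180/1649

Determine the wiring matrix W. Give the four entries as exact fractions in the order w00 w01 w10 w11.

obs A: pose=(4,-7,N) → sL=100/13, sR=4, mL=-100/13, mR=-2/13
obs B: pose=(1,5,S) → sL=200/97, sR=40/17, mL=-200/97, mR=-2180/1649
sensor matrix S = [[100/13, 4], [200/97, 40/17]]; det S = 211200/21437
solve [mL_A; mL_B] = S·[w00; w01] and [mR_A; mR_B] = S·[w10; w11]:
  w00 = -1, w01 = 0, w10 = 1/2, w11 = -1

-1 0 1/2 -1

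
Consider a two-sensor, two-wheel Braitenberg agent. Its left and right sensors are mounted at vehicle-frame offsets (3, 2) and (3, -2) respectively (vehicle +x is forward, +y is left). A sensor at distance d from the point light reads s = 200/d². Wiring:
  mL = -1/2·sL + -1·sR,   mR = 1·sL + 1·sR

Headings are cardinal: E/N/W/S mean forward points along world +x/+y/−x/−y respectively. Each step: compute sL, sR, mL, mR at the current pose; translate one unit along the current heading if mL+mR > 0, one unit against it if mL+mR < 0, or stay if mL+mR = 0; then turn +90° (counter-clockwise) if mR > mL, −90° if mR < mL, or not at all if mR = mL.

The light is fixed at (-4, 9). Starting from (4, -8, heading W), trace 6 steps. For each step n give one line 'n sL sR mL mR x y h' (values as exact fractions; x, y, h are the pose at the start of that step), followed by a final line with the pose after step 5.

n=0: pose=(4,-8,W); sL=100/193, sR=4/5; mL=-1022/965, mR=1272/965; mL+mR=50/193 → advance +1; mR−mL=2294/965 → turn +1·90°
n=1: pose=(3,-8,S); sL=200/481, sR=8/17; mL=-5548/8177, mR=7248/8177; mL+mR=100/481 → advance +1; mR−mL=12796/8177 → turn +1·90°
n=2: pose=(3,-9,E); sL=50/89, sR=2/5; mL=-303/445, mR=428/445; mL+mR=25/89 → advance +1; mR−mL=731/445 → turn +1·90°
n=3: pose=(4,-9,N); sL=200/261, sR=8/13; mL=-3388/3393, mR=4688/3393; mL+mR=100/261 → advance +1; mR−mL=2692/1131 → turn +1·90°
n=4: pose=(4,-8,W); sL=100/193, sR=4/5; mL=-1022/965, mR=1272/965; mL+mR=50/193 → advance +1; mR−mL=2294/965 → turn +1·90°
n=5: pose=(3,-8,S); sL=200/481, sR=8/17; mL=-5548/8177, mR=7248/8177; mL+mR=100/481 → advance +1; mR−mL=12796/8177 → turn +1·90°

0 100/193 4/5 -1022/965 1272/965 4 -8 W
1 200/481 8/17 -5548/8177 7248/8177 3 -8 S
2 50/89 2/5 -303/445 428/445 3 -9 E
3 200/261 8/13 -3388/3393 4688/3393 4 -9 N
4 100/193 4/5 -1022/965 1272/965 4 -8 W
5 200/481 8/17 -5548/8177 7248/8177 3 -8 S
final 3 -9 E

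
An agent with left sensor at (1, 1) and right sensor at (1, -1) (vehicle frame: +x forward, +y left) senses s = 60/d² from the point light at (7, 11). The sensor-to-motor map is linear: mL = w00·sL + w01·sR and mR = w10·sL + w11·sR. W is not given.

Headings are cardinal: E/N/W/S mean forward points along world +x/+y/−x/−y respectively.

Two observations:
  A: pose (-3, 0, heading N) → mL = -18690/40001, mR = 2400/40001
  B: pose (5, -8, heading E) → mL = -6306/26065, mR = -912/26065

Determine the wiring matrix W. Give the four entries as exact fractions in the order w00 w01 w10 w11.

obs A: pose=(-3,0,N) → sL=60/221, sR=60/181, mL=-18690/40001, mR=2400/40001
obs B: pose=(5,-8,E) → sL=12/65, sR=60/401, mL=-6306/26065, mR=-912/26065
sensor matrix S = [[60/221, 60/181], [12/65, 60/401]]; det S = -330048/16040401
solve [mL_A; mL_B] = S·[w00; w01] and [mR_A; mR_B] = S·[w10; w11]:
  w00 = -1/2, w01 = -1, w10 = -1, w11 = 1

-1/2 -1 -1 1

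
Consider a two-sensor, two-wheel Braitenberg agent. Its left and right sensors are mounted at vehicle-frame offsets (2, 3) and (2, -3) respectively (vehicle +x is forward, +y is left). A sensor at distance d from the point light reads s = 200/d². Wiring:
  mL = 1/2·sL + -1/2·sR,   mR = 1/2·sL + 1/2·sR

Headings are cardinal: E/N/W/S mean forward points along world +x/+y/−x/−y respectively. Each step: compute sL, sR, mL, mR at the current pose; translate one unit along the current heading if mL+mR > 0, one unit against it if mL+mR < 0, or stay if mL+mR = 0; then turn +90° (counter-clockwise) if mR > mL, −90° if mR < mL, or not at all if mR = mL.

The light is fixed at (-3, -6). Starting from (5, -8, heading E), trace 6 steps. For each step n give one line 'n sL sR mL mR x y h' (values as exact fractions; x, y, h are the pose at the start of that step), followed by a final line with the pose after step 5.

n=0: pose=(5,-8,E); sL=200/101, sR=8/5; mL=96/505, mR=904/505; mL+mR=200/101 → advance +1; mR−mL=8/5 → turn +1·90°
n=1: pose=(6,-8,N); sL=50/9, sR=25/18; mL=25/12, mR=125/36; mL+mR=50/9 → advance +1; mR−mL=25/18 → turn +1·90°
n=2: pose=(6,-7,W); sL=40/13, sR=200/53; mL=-240/689, mR=2360/689; mL+mR=40/13 → advance +1; mR−mL=200/53 → turn +1·90°
n=3: pose=(5,-7,S); sL=20/13, sR=100/17; mL=-480/221, mR=820/221; mL+mR=20/13 → advance +1; mR−mL=100/17 → turn +1·90°
n=4: pose=(5,-8,E); sL=200/101, sR=8/5; mL=96/505, mR=904/505; mL+mR=200/101 → advance +1; mR−mL=8/5 → turn +1·90°
n=5: pose=(6,-8,N); sL=50/9, sR=25/18; mL=25/12, mR=125/36; mL+mR=50/9 → advance +1; mR−mL=25/18 → turn +1·90°

0 200/101 8/5 96/505 904/505 5 -8 E
1 50/9 25/18 25/12 125/36 6 -8 N
2 40/13 200/53 -240/689 2360/689 6 -7 W
3 20/13 100/17 -480/221 820/221 5 -7 S
4 200/101 8/5 96/505 904/505 5 -8 E
5 50/9 25/18 25/12 125/36 6 -8 N
final 6 -7 W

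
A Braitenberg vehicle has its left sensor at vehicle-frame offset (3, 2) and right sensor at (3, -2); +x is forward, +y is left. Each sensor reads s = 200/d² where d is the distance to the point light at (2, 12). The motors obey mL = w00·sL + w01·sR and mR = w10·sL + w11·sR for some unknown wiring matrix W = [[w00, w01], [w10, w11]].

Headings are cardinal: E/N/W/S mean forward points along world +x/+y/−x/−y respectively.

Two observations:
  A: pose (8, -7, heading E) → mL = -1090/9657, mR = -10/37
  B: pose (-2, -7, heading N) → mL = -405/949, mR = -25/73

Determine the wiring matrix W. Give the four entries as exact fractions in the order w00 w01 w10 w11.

obs A: pose=(8,-7,E) → sL=20/37, sR=100/261, mL=-1090/9657, mR=-10/37
obs B: pose=(-2,-7,N) → sL=50/73, sR=10/13, mL=-405/949, mR=-25/73
sensor matrix S = [[20/37, 100/261], [50/73, 10/13]]; det S = 1405600/9164493
solve [mL_A; mL_B] = S·[w00; w01] and [mR_A; mR_B] = S·[w10; w11]:
  w00 = 1/2, w01 = -1, w10 = -1/2, w11 = 0

1/2 -1 -1/2 0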